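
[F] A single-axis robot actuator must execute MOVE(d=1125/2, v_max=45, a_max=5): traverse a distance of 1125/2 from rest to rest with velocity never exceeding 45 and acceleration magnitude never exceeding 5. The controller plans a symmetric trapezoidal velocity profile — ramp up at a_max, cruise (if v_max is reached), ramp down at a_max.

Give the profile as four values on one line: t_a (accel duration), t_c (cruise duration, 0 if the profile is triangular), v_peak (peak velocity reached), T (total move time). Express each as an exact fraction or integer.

v_max²/a_max = 45²/5 = 405
1125/2 ≥ 405 so v_max reached
t_a = 45/5 = 9; v_peak = 45
d_cruise = 1125/2 − 405 = 315/2; t_c = (315/2)/45 = 7/2
T = 2·9 + 7/2 = 43/2

t_a=9 t_c=7/2 v_peak=45 T=43/2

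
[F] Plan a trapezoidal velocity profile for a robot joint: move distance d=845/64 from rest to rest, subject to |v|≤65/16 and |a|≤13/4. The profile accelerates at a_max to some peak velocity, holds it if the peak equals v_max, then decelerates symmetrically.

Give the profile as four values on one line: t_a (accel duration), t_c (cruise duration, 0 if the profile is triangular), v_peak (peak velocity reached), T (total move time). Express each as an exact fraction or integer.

v_max²/a_max = (65/16)²/(13/4) = 325/64
845/64 ≥ 325/64 → trapezoidal
t_a = (65/16)/(13/4) = 5/4; v_peak = 65/16
d_cruise = 845/64 − 325/64 = 65/8; t_c = (65/8)/(65/16) = 2
T = 2·5/4 + 2 = 9/2

t_a=5/4 t_c=2 v_peak=65/16 T=9/2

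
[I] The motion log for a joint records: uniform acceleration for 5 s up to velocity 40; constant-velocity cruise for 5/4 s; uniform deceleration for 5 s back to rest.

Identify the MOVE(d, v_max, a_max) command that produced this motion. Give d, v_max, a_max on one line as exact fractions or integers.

d=250 v_max=40 a_max=8

a_max = 40/5 = 8
d_a = ½·40·5 = 100; d_c = 40·5/4 = 50
d = 2·100 + 50 = 250
t_c = 5/4 > 0 → v_max = v_peak = 40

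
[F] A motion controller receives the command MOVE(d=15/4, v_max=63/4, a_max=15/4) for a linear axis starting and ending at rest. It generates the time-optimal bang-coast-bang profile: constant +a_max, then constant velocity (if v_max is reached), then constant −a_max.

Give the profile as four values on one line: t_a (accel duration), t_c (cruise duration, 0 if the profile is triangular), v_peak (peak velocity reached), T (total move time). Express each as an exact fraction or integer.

t_a=1 t_c=0 v_peak=15/4 T=2

v_max²/a_max = (63/4)²/(15/4) = 1323/20
15/4 < 1323/20 so t_c = 0
v_peak = √(15/4·15/4) = √(225/16) = 15/4
t_a = (15/4)/(15/4) = 1; t_c = 0
T = 2·1 = 2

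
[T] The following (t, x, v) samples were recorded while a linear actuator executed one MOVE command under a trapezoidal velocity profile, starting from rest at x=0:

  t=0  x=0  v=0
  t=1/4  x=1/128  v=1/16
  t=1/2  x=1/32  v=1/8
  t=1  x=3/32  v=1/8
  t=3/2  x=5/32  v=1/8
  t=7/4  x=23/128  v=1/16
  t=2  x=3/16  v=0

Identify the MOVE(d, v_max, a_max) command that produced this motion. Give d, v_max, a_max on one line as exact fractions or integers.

d=3/16 v_max=1/8 a_max=1/4

final state: t=2, x=3/16, v=0 → d = 3/16
a_max = (1/16−0)/(1/4−0) = 1/4
max v = 1/8 over t∈[1/2,3/2] → v_max = 1/8
check: 1/8·(1/2+1) = 3/16 ✓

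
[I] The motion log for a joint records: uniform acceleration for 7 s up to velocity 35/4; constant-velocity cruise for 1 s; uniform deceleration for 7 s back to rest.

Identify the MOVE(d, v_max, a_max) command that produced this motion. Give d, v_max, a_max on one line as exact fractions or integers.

a_max = (35/4)/7 = 5/4
d_a = ½·35/4·7 = 245/8; d_c = 35/4·1 = 35/4
d = 2·245/8 + 35/4 = 70
t_c = 1 > 0 so v_max = 35/4

d=70 v_max=35/4 a_max=5/4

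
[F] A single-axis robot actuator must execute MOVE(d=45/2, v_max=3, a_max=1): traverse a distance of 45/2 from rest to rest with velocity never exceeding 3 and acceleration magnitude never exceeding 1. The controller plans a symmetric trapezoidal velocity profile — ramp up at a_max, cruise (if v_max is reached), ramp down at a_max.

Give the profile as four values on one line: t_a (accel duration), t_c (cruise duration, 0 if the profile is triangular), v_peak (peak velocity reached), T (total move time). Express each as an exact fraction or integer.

vₘ²/aₘ = 3²/1 = 9
45/2 ≥ 9 → trapezoidal
t_a = 3/1 = 3; v_peak = 3
d_cruise = 45/2 − 9 = 27/2; t_c = (27/2)/3 = 9/2
T = 2·3 + 9/2 = 21/2

t_a=3 t_c=9/2 v_peak=3 T=21/2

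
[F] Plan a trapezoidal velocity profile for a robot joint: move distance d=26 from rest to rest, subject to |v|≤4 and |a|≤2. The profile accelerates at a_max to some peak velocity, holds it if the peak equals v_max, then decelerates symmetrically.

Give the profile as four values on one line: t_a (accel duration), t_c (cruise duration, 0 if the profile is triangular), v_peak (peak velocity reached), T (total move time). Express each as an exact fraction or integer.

t_a=2 t_c=9/2 v_peak=4 T=17/2

v_max²/a_max = 4²/2 = 8
26 ≥ 8 ⇒ cruise phase
t_a = 4/2 = 2; v_peak = 4
d_cruise = 26 − 8 = 18; t_c = 18/4 = 9/2
T = 2·2 + 9/2 = 17/2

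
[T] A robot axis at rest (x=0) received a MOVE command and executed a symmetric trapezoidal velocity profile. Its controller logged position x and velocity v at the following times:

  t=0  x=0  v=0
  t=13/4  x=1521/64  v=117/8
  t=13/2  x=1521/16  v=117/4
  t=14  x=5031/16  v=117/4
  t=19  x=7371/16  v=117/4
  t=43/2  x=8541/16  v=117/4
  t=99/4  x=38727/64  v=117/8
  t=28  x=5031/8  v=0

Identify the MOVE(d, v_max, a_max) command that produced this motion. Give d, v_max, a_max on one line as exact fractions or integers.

d=5031/8 v_max=117/4 a_max=9/2

final state: t=28, x=5031/8, v=0 → d = 5031/8
a_max = (117/8−0)/(13/4−0) = 9/2
max v = 117/4 over t∈[13/2,43/2] → v_max = 117/4
check: 117/4·(13/2+15) = 5031/8 ✓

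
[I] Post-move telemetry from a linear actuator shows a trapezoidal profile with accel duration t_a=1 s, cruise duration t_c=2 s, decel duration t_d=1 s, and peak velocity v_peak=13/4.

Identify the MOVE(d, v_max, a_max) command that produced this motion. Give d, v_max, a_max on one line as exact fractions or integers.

d=39/4 v_max=13/4 a_max=13/4

a_max = (13/4)/1 = 13/4
d_a = ½·13/4·1 = 13/8; d_c = 13/4·2 = 13/2
d = 2·13/8 + 13/2 = 39/4
t_c = 2 > 0 so v_max = 13/4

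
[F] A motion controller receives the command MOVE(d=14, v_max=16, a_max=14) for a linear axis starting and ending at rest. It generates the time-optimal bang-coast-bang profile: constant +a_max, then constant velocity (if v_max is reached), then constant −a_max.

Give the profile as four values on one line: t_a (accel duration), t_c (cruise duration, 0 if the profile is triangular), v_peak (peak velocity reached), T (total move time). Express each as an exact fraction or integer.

vₘ²/aₘ = 16²/14 = 128/7
14 < 128/7 so t_c = 0
v_peak = √(14·14) = √196 = 14
t_a = 14/14 = 1; t_c = 0
T = 2·1 = 2

t_a=1 t_c=0 v_peak=14 T=2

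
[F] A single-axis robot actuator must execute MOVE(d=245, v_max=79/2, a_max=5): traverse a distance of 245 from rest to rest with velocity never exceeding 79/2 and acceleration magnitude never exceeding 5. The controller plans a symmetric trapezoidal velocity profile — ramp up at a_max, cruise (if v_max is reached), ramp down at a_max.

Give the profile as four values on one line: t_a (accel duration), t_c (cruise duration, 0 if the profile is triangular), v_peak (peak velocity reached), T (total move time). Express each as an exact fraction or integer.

v_max²/a_max = (79/2)²/5 = 6241/20
245 < 6241/20 so t_c = 0
v_peak = √(245·5) = √1225 = 35
t_a = 35/5 = 7; t_c = 0
T = 2·7 = 14

t_a=7 t_c=0 v_peak=35 T=14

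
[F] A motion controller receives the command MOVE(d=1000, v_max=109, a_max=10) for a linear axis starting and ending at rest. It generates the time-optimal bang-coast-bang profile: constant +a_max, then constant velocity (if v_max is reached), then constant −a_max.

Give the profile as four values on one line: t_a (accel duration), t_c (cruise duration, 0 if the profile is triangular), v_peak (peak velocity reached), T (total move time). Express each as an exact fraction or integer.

(v_max)²/a_max = 109²/10 = 11881/10
1000 < 11881/10 → triangular
v_peak = √(1000·10) = √10000 = 100
t_a = 100/10 = 10; t_c = 0
T = 2·10 = 20

t_a=10 t_c=0 v_peak=100 T=20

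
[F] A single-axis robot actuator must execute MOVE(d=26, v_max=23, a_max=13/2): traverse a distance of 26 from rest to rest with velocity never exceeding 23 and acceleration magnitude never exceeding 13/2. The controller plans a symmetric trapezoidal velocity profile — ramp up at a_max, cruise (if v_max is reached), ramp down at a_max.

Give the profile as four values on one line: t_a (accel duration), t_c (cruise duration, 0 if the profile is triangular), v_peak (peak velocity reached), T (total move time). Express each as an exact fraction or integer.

t_a=2 t_c=0 v_peak=13 T=4

vₘ²/aₘ = 23²/(13/2) = 1058/13
26 < 1058/13 ⇒ no cruise
v_peak = √(26·13/2) = √169 = 13
t_a = 13/(13/2) = 2; t_c = 0
T = 2·2 = 4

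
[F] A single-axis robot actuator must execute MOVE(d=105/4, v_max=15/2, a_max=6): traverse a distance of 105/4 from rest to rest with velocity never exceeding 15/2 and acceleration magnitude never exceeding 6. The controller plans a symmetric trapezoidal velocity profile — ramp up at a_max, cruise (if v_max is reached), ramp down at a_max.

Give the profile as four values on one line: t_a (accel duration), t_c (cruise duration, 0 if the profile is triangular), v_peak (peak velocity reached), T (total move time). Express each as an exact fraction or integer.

t_a=5/4 t_c=9/4 v_peak=15/2 T=19/4

(v_max)²/a_max = (15/2)²/6 = 75/8
105/4 ≥ 75/8 so v_max reached
t_a = (15/2)/6 = 5/4; v_peak = 15/2
d_cruise = 105/4 − 75/8 = 135/8; t_c = (135/8)/(15/2) = 9/4
T = 2·5/4 + 9/4 = 19/4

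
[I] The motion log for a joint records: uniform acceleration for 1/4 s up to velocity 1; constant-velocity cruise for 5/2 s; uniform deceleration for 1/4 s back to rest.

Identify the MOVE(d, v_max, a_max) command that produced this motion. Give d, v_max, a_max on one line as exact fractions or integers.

d=11/4 v_max=1 a_max=4

a_max = 1/(1/4) = 4
d_a = ½·1·1/4 = 1/8; d_c = 1·5/2 = 5/2
d = 2·1/8 + 5/2 = 11/4
t_c = 5/2 > 0 so v_max = 1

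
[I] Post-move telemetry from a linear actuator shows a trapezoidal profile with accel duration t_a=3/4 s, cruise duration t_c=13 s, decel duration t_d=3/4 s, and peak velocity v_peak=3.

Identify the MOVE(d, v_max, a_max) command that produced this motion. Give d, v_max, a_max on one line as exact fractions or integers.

a_max = 3/(3/4) = 4
d_a = ½·3·3/4 = 9/8; d_c = 3·13 = 39
d = 2·9/8 + 39 = 165/4
t_c = 13 > 0 → v_max = v_peak = 3

d=165/4 v_max=3 a_max=4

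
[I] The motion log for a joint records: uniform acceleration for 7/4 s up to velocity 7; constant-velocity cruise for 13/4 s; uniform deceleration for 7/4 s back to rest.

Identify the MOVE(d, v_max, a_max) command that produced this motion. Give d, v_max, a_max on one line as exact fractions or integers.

a_max = 7/(7/4) = 4
d_a = ½·7·7/4 = 49/8; d_c = 7·13/4 = 91/4
d = 2·49/8 + 91/4 = 35
t_c = 13/4 > 0 → v_max = v_peak = 7

d=35 v_max=7 a_max=4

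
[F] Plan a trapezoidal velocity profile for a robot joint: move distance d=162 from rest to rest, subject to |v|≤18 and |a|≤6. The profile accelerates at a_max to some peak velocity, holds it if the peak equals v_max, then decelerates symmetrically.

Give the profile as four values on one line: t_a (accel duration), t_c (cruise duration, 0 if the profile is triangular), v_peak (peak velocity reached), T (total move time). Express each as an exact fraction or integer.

t_a=3 t_c=6 v_peak=18 T=12

v_max²/a_max = 18²/6 = 54
162 ≥ 54 ⇒ cruise phase
t_a = 18/6 = 3; v_peak = 18
d_cruise = 162 − 54 = 108; t_c = 108/18 = 6
T = 2·3 + 6 = 12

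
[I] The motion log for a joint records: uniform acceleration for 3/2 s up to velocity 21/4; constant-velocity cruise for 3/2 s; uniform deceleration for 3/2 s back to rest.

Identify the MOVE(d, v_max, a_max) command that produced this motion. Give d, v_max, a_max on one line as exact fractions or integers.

a_max = (21/4)/(3/2) = 7/2
d_a = ½·21/4·3/2 = 63/16; d_c = 21/4·3/2 = 63/8
d = 2·63/16 + 63/8 = 63/4
t_c = 3/2 > 0 so v_max = 21/4

d=63/4 v_max=21/4 a_max=7/2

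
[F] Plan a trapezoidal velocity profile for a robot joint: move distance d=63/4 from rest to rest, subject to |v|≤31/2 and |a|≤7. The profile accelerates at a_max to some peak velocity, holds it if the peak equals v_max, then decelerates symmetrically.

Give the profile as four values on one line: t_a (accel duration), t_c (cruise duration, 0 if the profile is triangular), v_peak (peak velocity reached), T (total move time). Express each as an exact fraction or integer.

t_a=3/2 t_c=0 v_peak=21/2 T=3

(v_max)²/a_max = (31/2)²/7 = 961/28
63/4 < 961/28 ⇒ no cruise
v_peak = √(63/4·7) = √(441/4) = 21/2
t_a = (21/2)/7 = 3/2; t_c = 0
T = 2·3/2 = 3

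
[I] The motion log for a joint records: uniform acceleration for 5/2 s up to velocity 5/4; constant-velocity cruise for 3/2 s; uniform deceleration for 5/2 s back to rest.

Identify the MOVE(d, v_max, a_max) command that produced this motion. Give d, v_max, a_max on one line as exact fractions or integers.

d=5 v_max=5/4 a_max=1/2

a_max = (5/4)/(5/2) = 1/2
d_a = ½·5/4·5/2 = 25/16; d_c = 5/4·3/2 = 15/8
d = 2·25/16 + 15/8 = 5
t_c = 3/2 > 0 ⇒ limit active, v_max = 5/4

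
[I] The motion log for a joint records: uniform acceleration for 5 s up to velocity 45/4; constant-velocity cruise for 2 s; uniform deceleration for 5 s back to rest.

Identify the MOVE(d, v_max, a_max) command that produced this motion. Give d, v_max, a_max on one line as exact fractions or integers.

d=315/4 v_max=45/4 a_max=9/4

a_max = (45/4)/5 = 9/4
d_a = ½·45/4·5 = 225/8; d_c = 45/4·2 = 45/2
d = 2·225/8 + 45/2 = 315/4
t_c = 2 > 0 ⇒ limit active, v_max = 45/4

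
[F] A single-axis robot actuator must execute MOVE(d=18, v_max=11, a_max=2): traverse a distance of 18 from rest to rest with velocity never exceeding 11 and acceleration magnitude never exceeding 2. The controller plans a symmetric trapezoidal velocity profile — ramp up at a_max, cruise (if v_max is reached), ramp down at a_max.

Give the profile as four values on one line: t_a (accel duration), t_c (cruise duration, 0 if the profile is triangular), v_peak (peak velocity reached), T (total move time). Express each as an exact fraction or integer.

v_max²/a_max = 11²/2 = 121/2
18 < 121/2 ⇒ no cruise
v_peak = √(18·2) = √36 = 6
t_a = 6/2 = 3; t_c = 0
T = 2·3 = 6

t_a=3 t_c=0 v_peak=6 T=6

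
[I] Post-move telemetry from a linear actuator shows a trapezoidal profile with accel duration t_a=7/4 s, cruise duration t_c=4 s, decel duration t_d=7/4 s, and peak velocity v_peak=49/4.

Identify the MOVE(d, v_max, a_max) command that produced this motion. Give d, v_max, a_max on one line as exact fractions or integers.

d=1127/16 v_max=49/4 a_max=7

a_max = (49/4)/(7/4) = 7
d_a = ½·49/4·7/4 = 343/32; d_c = 49/4·4 = 49
d = 2·343/32 + 49 = 1127/16
t_c = 4 > 0 ⇒ limit active, v_max = 49/4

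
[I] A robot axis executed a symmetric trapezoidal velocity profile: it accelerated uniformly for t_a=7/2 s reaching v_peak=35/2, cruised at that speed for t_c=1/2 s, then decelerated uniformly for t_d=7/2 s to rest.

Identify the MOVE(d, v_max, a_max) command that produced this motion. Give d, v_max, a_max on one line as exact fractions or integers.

d=70 v_max=35/2 a_max=5

a_max = (35/2)/(7/2) = 5
d_a = ½·35/2·7/2 = 245/8; d_c = 35/2·1/2 = 35/4
d = 2·245/8 + 35/4 = 70
t_c = 1/2 > 0 ⇒ limit active, v_max = 35/2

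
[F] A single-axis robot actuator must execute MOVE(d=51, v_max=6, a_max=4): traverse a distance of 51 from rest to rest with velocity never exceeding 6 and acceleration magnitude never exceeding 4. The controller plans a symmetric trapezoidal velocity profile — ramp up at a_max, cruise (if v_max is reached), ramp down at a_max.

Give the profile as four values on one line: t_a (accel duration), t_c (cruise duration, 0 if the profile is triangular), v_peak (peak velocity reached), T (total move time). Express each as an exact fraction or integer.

(v_max)²/a_max = 6²/4 = 9
51 ≥ 9 so v_max reached
t_a = 6/4 = 3/2; v_peak = 6
d_cruise = 51 − 9 = 42; t_c = 42/6 = 7
T = 2·3/2 + 7 = 10

t_a=3/2 t_c=7 v_peak=6 T=10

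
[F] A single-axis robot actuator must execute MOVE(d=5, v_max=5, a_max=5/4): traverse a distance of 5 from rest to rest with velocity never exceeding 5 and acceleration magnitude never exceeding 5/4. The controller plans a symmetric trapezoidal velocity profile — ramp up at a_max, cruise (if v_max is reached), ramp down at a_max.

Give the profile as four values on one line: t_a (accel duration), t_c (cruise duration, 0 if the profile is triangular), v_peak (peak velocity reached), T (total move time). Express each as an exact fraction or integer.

t_a=2 t_c=0 v_peak=5/2 T=4

vₘ²/aₘ = 5²/(5/4) = 20
5 < 20 → triangular
v_peak = √(5·5/4) = √(25/4) = 5/2
t_a = (5/2)/(5/4) = 2; t_c = 0
T = 2·2 = 4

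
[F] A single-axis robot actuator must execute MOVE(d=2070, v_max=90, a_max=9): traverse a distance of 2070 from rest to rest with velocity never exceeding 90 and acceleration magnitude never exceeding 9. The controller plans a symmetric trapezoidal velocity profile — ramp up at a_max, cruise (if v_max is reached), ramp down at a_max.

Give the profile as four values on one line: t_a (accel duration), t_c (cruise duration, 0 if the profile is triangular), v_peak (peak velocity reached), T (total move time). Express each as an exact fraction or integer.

(v_max)²/a_max = 90²/9 = 900
2070 ≥ 900 so v_max reached
t_a = 90/9 = 10; v_peak = 90
d_cruise = 2070 − 900 = 1170; t_c = 1170/90 = 13
T = 2·10 + 13 = 33

t_a=10 t_c=13 v_peak=90 T=33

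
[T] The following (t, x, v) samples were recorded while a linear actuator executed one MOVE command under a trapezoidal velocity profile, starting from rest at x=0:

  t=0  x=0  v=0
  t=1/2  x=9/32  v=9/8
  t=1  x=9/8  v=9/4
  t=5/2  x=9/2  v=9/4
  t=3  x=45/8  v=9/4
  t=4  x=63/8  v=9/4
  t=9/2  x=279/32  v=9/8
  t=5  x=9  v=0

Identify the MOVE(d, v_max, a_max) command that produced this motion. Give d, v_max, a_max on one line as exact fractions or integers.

d=9 v_max=9/4 a_max=9/4

final state: t=5, x=9, v=0 → d = 9
a_max = (9/8−0)/(1/2−0) = 9/4
max v = 9/4 over t∈[1,4] → v_max = 9/4
check: 9/4·(1+3) = 9 ✓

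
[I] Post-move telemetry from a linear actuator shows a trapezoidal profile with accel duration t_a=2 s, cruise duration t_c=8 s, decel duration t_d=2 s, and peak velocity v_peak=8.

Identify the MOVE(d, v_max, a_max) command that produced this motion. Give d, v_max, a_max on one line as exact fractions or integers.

d=80 v_max=8 a_max=4

a_max = 8/2 = 4
d_a = ½·8·2 = 8; d_c = 8·8 = 64
d = 2·8 + 64 = 80
t_c = 8 > 0 → v_max = v_peak = 8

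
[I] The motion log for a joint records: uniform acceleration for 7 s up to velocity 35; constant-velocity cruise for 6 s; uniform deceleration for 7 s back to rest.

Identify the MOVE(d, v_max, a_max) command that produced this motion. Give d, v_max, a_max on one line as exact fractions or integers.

d=455 v_max=35 a_max=5

a_max = 35/7 = 5
d_a = ½·35·7 = 245/2; d_c = 35·6 = 210
d = 2·245/2 + 210 = 455
t_c = 6 > 0 ⇒ limit active, v_max = 35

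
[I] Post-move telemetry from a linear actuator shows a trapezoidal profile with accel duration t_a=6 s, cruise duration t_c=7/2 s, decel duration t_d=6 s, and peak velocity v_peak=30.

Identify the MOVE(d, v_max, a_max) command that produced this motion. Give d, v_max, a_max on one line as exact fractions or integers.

d=285 v_max=30 a_max=5

a_max = 30/6 = 5
d_a = ½·30·6 = 90; d_c = 30·7/2 = 105
d = 2·90 + 105 = 285
t_c = 7/2 > 0 so v_max = 30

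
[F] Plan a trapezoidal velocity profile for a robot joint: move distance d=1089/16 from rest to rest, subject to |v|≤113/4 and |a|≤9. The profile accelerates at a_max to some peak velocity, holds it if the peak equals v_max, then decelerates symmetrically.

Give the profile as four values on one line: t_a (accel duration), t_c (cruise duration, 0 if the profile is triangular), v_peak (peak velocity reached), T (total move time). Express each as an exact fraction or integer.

t_a=11/4 t_c=0 v_peak=99/4 T=11/2

vₘ²/aₘ = (113/4)²/9 = 12769/144
1089/16 < 12769/144 so t_c = 0
v_peak = √(1089/16·9) = √(9801/16) = 99/4
t_a = (99/4)/9 = 11/4; t_c = 0
T = 2·11/4 = 11/2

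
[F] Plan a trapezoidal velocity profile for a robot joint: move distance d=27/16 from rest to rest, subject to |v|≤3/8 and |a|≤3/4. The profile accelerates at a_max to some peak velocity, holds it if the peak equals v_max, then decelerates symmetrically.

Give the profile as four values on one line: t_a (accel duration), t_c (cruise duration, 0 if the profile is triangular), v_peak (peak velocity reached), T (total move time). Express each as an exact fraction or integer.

t_a=1/2 t_c=4 v_peak=3/8 T=5

(v_max)²/a_max = (3/8)²/(3/4) = 3/16
27/16 ≥ 3/16 so v_max reached
t_a = (3/8)/(3/4) = 1/2; v_peak = 3/8
d_cruise = 27/16 − 3/16 = 3/2; t_c = (3/2)/(3/8) = 4
T = 2·1/2 + 4 = 5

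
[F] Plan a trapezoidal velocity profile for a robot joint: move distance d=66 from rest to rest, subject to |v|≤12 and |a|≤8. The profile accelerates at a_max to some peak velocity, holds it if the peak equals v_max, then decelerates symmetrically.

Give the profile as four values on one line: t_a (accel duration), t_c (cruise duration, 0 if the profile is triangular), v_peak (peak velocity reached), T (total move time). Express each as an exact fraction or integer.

(v_max)²/a_max = 12²/8 = 18
66 ≥ 18 → trapezoidal
t_a = 12/8 = 3/2; v_peak = 12
d_cruise = 66 − 18 = 48; t_c = 48/12 = 4
T = 2·3/2 + 4 = 7

t_a=3/2 t_c=4 v_peak=12 T=7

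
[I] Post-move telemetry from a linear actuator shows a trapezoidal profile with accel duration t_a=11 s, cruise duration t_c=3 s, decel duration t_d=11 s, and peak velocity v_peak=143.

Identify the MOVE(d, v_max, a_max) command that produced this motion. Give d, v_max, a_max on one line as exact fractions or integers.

d=2002 v_max=143 a_max=13

a_max = 143/11 = 13
d_a = ½·143·11 = 1573/2; d_c = 143·3 = 429
d = 2·1573/2 + 429 = 2002
t_c = 3 > 0 → v_max = v_peak = 143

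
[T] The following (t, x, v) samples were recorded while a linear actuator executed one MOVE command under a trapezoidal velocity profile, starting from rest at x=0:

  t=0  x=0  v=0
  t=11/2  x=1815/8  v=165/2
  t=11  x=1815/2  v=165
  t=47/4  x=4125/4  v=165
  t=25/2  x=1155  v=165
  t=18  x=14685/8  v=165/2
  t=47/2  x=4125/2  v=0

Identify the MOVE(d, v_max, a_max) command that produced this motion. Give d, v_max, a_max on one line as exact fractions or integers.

final state: t=47/2, x=4125/2, v=0 → d = 4125/2
a_max = (165/2−0)/(11/2−0) = 15
max v = 165 over t∈[11,25/2] → v_max = 165
check: 165·(11+3/2) = 4125/2 ✓

d=4125/2 v_max=165 a_max=15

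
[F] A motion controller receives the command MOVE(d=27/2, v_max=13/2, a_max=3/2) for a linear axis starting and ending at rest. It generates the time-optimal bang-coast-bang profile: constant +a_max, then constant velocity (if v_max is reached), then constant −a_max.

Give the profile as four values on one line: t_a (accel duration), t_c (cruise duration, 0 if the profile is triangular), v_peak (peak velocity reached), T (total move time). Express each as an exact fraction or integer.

(v_max)²/a_max = (13/2)²/(3/2) = 169/6
27/2 < 169/6 → triangular
v_peak = √(27/2·3/2) = √(81/4) = 9/2
t_a = (9/2)/(3/2) = 3; t_c = 0
T = 2·3 = 6

t_a=3 t_c=0 v_peak=9/2 T=6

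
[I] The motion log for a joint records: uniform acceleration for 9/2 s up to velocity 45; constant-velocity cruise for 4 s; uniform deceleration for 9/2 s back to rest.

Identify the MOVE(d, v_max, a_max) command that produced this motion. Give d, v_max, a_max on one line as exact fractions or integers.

a_max = 45/(9/2) = 10
d_a = ½·45·9/2 = 405/4; d_c = 45·4 = 180
d = 2·405/4 + 180 = 765/2
t_c = 4 > 0 so v_max = 45

d=765/2 v_max=45 a_max=10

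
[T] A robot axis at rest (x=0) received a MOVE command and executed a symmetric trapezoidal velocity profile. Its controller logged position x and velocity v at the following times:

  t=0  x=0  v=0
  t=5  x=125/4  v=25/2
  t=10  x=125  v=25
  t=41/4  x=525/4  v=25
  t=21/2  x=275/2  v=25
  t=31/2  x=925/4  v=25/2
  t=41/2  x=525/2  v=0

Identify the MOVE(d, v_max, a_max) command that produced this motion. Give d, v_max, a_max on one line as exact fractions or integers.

d=525/2 v_max=25 a_max=5/2

final state: t=41/2, x=525/2, v=0 → d = 525/2
a_max = (25/2−0)/(5−0) = 5/2
max v = 25 over t∈[10,21/2] → v_max = 25
check: 25·(10+1/2) = 525/2 ✓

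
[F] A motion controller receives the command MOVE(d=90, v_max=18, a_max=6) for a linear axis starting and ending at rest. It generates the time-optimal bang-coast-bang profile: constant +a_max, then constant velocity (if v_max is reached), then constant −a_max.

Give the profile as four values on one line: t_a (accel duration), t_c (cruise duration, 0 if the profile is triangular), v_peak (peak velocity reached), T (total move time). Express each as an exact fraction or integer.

v_max²/a_max = 18²/6 = 54
90 ≥ 54 ⇒ cruise phase
t_a = 18/6 = 3; v_peak = 18
d_cruise = 90 − 54 = 36; t_c = 36/18 = 2
T = 2·3 + 2 = 8

t_a=3 t_c=2 v_peak=18 T=8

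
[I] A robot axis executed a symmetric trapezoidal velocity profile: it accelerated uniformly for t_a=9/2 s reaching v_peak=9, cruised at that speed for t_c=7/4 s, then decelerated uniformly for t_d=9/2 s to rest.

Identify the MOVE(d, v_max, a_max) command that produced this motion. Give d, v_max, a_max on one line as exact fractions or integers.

d=225/4 v_max=9 a_max=2

a_max = 9/(9/2) = 2
d_a = ½·9·9/2 = 81/4; d_c = 9·7/4 = 63/4
d = 2·81/4 + 63/4 = 225/4
t_c = 7/4 > 0 so v_max = 9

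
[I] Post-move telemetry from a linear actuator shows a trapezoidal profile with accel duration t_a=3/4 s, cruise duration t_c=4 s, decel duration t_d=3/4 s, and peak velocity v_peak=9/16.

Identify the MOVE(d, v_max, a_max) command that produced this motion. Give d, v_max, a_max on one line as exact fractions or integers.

a_max = (9/16)/(3/4) = 3/4
d_a = ½·9/16·3/4 = 27/128; d_c = 9/16·4 = 9/4
d = 2·27/128 + 9/4 = 171/64
t_c = 4 > 0 so v_max = 9/16

d=171/64 v_max=9/16 a_max=3/4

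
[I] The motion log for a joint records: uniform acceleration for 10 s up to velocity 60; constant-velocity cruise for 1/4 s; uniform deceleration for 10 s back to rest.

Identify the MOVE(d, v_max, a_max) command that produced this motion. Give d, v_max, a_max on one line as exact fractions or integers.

d=615 v_max=60 a_max=6

a_max = 60/10 = 6
d_a = ½·60·10 = 300; d_c = 60·1/4 = 15
d = 2·300 + 15 = 615
t_c = 1/4 > 0 ⇒ limit active, v_max = 60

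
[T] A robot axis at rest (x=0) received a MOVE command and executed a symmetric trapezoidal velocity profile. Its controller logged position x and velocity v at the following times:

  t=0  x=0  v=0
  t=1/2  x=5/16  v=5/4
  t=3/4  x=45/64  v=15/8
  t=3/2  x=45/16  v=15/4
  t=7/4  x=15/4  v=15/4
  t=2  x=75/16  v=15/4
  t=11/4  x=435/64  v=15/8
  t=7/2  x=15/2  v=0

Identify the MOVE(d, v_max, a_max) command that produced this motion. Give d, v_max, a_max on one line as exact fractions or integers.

d=15/2 v_max=15/4 a_max=5/2

final state: t=7/2, x=15/2, v=0 → d = 15/2
a_max = (5/4−0)/(1/2−0) = 5/2
max v = 15/4 over t∈[3/2,2] → v_max = 15/4
check: 15/4·(3/2+1/2) = 15/2 ✓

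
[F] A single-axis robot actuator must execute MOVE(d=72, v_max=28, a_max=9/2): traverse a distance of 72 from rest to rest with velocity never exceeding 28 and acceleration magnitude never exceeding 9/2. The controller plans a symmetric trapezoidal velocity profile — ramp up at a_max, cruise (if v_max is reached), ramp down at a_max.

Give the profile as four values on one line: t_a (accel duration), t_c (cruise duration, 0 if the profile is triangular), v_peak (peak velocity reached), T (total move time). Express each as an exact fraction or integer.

vₘ²/aₘ = 28²/(9/2) = 1568/9
72 < 1568/9 so t_c = 0
v_peak = √(72·9/2) = √324 = 18
t_a = 18/(9/2) = 4; t_c = 0
T = 2·4 = 8

t_a=4 t_c=0 v_peak=18 T=8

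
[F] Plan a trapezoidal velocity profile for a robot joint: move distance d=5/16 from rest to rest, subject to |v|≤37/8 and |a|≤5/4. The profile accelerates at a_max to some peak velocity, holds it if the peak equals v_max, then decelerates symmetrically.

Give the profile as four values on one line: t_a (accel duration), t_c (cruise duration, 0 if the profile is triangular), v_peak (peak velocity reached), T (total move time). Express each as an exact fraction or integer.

vₘ²/aₘ = (37/8)²/(5/4) = 1369/80
5/16 < 1369/80 ⇒ no cruise
v_peak = √(5/16·5/4) = √(25/64) = 5/8
t_a = (5/8)/(5/4) = 1/2; t_c = 0
T = 2·1/2 = 1

t_a=1/2 t_c=0 v_peak=5/8 T=1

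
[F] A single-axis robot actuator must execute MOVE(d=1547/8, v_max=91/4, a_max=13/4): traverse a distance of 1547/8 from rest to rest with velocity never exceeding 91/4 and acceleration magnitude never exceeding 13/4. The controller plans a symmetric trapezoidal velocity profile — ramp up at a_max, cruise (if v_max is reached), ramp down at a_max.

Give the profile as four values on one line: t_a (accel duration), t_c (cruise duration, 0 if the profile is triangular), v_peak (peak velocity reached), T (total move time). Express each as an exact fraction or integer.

vₘ²/aₘ = (91/4)²/(13/4) = 637/4
1547/8 ≥ 637/4 so v_max reached
t_a = (91/4)/(13/4) = 7; v_peak = 91/4
d_cruise = 1547/8 − 637/4 = 273/8; t_c = (273/8)/(91/4) = 3/2
T = 2·7 + 3/2 = 31/2

t_a=7 t_c=3/2 v_peak=91/4 T=31/2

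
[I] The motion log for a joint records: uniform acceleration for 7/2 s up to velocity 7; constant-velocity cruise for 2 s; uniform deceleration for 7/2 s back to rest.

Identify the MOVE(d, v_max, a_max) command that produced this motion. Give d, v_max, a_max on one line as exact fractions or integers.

d=77/2 v_max=7 a_max=2

a_max = 7/(7/2) = 2
d_a = ½·7·7/2 = 49/4; d_c = 7·2 = 14
d = 2·49/4 + 14 = 77/2
t_c = 2 > 0 → v_max = v_peak = 7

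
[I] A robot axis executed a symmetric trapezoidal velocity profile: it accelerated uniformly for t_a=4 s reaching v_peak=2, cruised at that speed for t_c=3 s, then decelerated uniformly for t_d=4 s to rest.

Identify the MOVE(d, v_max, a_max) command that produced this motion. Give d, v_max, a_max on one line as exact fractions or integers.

a_max = 2/4 = 1/2
d_a = ½·2·4 = 4; d_c = 2·3 = 6
d = 2·4 + 6 = 14
t_c = 3 > 0 ⇒ limit active, v_max = 2

d=14 v_max=2 a_max=1/2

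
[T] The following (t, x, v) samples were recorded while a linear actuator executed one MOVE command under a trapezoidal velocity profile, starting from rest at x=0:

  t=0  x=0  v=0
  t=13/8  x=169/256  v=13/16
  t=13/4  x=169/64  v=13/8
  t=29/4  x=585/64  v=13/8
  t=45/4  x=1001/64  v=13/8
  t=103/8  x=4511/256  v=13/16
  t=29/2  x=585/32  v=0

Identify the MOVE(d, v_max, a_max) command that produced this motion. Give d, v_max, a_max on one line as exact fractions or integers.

d=585/32 v_max=13/8 a_max=1/2

final state: t=29/2, x=585/32, v=0 → d = 585/32
a_max = (13/16−0)/(13/8−0) = 1/2
max v = 13/8 over t∈[13/4,45/4] → v_max = 13/8
check: 13/8·(13/4+8) = 585/32 ✓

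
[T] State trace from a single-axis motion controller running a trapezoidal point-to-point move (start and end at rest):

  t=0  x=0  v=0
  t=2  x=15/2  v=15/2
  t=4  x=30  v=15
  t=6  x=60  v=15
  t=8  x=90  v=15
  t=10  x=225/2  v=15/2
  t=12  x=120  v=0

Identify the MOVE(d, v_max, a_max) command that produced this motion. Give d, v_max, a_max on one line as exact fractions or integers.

d=120 v_max=15 a_max=15/4

final state: t=12, x=120, v=0 → d = 120
a_max = (15/2−0)/(2−0) = 15/4
max v = 15 over t∈[4,8] → v_max = 15
check: 15·(4+4) = 120 ✓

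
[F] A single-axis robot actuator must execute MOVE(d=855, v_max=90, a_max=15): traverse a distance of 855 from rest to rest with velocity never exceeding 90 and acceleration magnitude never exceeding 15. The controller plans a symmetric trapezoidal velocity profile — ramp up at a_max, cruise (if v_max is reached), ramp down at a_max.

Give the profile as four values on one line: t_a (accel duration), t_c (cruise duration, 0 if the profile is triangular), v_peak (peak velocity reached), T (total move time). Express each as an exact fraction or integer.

t_a=6 t_c=7/2 v_peak=90 T=31/2

v_max²/a_max = 90²/15 = 540
855 ≥ 540 ⇒ cruise phase
t_a = 90/15 = 6; v_peak = 90
d_cruise = 855 − 540 = 315; t_c = 315/90 = 7/2
T = 2·6 + 7/2 = 31/2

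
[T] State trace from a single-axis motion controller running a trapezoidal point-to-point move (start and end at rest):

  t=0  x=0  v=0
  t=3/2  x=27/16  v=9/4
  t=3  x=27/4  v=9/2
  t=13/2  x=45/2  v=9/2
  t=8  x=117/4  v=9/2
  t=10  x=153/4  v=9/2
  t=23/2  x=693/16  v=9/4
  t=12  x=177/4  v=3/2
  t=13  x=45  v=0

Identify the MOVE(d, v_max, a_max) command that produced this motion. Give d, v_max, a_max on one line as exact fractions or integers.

final state: t=13, x=45, v=0 → d = 45
a_max = (9/4−0)/(3/2−0) = 3/2
max v = 9/2 over t∈[3,10] → v_max = 9/2
check: 9/2·(3+7) = 45 ✓

d=45 v_max=9/2 a_max=3/2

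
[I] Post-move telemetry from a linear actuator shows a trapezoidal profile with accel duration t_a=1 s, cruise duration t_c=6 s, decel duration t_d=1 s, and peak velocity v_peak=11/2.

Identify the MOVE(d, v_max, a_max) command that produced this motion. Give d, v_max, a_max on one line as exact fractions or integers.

a_max = (11/2)/1 = 11/2
d_a = ½·11/2·1 = 11/4; d_c = 11/2·6 = 33
d = 2·11/4 + 33 = 77/2
t_c = 6 > 0 so v_max = 11/2

d=77/2 v_max=11/2 a_max=11/2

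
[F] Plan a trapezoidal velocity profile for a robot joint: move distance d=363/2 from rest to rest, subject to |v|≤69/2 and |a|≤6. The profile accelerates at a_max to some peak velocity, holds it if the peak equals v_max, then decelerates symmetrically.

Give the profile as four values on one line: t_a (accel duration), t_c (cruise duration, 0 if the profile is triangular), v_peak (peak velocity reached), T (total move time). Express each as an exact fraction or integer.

t_a=11/2 t_c=0 v_peak=33 T=11

(v_max)²/a_max = (69/2)²/6 = 1587/8
363/2 < 1587/8 so t_c = 0
v_peak = √(363/2·6) = √1089 = 33
t_a = 33/6 = 11/2; t_c = 0
T = 2·11/2 = 11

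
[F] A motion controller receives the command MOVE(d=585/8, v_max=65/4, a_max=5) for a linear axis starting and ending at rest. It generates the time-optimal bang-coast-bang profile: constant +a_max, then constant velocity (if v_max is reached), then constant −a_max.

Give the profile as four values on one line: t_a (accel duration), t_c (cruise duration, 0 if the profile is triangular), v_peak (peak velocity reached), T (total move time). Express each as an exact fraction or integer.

t_a=13/4 t_c=5/4 v_peak=65/4 T=31/4

vₘ²/aₘ = (65/4)²/5 = 845/16
585/8 ≥ 845/16 ⇒ cruise phase
t_a = (65/4)/5 = 13/4; v_peak = 65/4
d_cruise = 585/8 − 845/16 = 325/16; t_c = (325/16)/(65/4) = 5/4
T = 2·13/4 + 5/4 = 31/4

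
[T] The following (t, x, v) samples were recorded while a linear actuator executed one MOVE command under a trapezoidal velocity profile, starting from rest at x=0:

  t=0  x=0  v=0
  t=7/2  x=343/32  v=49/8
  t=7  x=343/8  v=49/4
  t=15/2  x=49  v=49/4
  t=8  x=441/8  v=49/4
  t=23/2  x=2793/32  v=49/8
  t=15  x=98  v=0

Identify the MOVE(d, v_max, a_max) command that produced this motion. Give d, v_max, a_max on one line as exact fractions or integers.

d=98 v_max=49/4 a_max=7/4

final state: t=15, x=98, v=0 → d = 98
a_max = (49/8−0)/(7/2−0) = 7/4
max v = 49/4 over t∈[7,8] → v_max = 49/4
check: 49/4·(7+1) = 98 ✓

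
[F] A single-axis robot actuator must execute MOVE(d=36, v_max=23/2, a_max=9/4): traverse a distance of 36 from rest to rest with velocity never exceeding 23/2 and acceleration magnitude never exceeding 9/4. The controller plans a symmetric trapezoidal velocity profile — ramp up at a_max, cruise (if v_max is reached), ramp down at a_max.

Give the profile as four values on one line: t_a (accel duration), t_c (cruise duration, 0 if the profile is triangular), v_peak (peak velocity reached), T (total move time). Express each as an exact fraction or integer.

t_a=4 t_c=0 v_peak=9 T=8

vₘ²/aₘ = (23/2)²/(9/4) = 529/9
36 < 529/9 so t_c = 0
v_peak = √(36·9/4) = √81 = 9
t_a = 9/(9/4) = 4; t_c = 0
T = 2·4 = 8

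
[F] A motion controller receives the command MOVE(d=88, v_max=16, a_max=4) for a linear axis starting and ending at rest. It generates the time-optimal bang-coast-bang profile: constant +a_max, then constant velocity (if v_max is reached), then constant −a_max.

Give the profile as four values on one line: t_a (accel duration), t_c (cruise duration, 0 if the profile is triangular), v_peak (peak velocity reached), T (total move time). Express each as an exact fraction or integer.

v_max²/a_max = 16²/4 = 64
88 ≥ 64 so v_max reached
t_a = 16/4 = 4; v_peak = 16
d_cruise = 88 − 64 = 24; t_c = 24/16 = 3/2
T = 2·4 + 3/2 = 19/2

t_a=4 t_c=3/2 v_peak=16 T=19/2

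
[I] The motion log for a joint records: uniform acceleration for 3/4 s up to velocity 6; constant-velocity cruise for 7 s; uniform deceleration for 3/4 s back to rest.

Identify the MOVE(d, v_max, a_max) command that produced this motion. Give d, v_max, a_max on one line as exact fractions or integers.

d=93/2 v_max=6 a_max=8

a_max = 6/(3/4) = 8
d_a = ½·6·3/4 = 9/4; d_c = 6·7 = 42
d = 2·9/4 + 42 = 93/2
t_c = 7 > 0 ⇒ limit active, v_max = 6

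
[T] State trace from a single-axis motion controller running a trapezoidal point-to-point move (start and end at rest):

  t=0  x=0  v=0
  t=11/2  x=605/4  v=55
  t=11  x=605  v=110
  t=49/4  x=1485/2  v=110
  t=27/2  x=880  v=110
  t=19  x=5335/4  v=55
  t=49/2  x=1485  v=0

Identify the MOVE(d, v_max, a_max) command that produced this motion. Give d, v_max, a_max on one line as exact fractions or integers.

d=1485 v_max=110 a_max=10

final state: t=49/2, x=1485, v=0 → d = 1485
a_max = (55−0)/(11/2−0) = 10
max v = 110 over t∈[11,27/2] → v_max = 110
check: 110·(11+5/2) = 1485 ✓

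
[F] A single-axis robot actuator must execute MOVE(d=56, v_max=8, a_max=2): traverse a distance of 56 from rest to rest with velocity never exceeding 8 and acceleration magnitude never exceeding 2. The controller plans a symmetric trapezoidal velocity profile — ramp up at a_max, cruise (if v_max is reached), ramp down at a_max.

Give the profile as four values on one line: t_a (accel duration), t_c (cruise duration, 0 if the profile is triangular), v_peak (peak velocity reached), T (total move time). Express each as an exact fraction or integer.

t_a=4 t_c=3 v_peak=8 T=11

vₘ²/aₘ = 8²/2 = 32
56 ≥ 32 so v_max reached
t_a = 8/2 = 4; v_peak = 8
d_cruise = 56 − 32 = 24; t_c = 24/8 = 3
T = 2·4 + 3 = 11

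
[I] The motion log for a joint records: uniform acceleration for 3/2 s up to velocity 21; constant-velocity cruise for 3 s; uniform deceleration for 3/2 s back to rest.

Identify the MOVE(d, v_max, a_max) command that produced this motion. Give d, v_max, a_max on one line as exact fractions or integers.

a_max = 21/(3/2) = 14
d_a = ½·21·3/2 = 63/4; d_c = 21·3 = 63
d = 2·63/4 + 63 = 189/2
t_c = 3 > 0 ⇒ limit active, v_max = 21

d=189/2 v_max=21 a_max=14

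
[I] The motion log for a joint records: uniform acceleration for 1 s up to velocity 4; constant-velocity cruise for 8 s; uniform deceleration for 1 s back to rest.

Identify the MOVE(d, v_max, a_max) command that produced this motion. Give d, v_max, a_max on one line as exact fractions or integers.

a_max = 4/1 = 4
d_a = ½·4·1 = 2; d_c = 4·8 = 32
d = 2·2 + 32 = 36
t_c = 8 > 0 ⇒ limit active, v_max = 4

d=36 v_max=4 a_max=4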